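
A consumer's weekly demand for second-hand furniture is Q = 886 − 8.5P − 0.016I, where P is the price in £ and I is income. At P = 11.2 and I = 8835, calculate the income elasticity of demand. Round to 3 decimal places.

-0.218

At P = 11.2, I = 8835: Q = 649.440.
Holding P constant, ∂Q/∂I = −0.016.
η_I = (∂Q/∂I)·(I/Q) = -0.016 × (8835/649.440) = -0.218.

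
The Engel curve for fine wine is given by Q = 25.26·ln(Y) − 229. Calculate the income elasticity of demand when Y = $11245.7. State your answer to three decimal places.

At Y = 11245.7: Q = 6.619.
dQ/dY = 25.26/Y = 0.00224619 at this income.
η = (dQ/dY)·(Y/Q) = 0.00224619 × (11245.7/6.619) = 3.816.

3.816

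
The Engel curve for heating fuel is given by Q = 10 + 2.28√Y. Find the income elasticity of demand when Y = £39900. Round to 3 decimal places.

0.489

At Y = 39900: Q = 465.430.
dQ/dY = 2.28/(2√Y) = 0.00570714 at this income.
η = (dQ/dY)·(Y/Q) = 0.00570714 × (39900/465.430) = 0.489.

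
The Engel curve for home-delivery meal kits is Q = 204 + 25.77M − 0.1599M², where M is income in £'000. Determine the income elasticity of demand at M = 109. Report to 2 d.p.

-0.89

At M = 109: Q = 1113.1581.
dQ/dM = 25.77 − 0.3198M = -9.08820.
η = (dQ/dM)·(M/Q) = -9.08820 × (109/1113.1581) = -0.89.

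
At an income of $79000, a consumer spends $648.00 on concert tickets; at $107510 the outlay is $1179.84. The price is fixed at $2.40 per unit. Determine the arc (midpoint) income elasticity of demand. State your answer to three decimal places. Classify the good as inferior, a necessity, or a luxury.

With a constant price, Q₁ = 648.00/2.40 = 270.000 and Q₂ = 1179.84/2.40 = 491.600 (equivalently, work directly with expenditure since P cancels).
Midpoint %ΔQ = (1179.84 − 648.00)/913.92 = 0.58193; midpoint %ΔI = (107510 − 79000)/93255 = 0.30572.
η = 0.58193 / 0.30572 = 1.903.
η > 1 ⇒ luxury.

1.903 (luxury)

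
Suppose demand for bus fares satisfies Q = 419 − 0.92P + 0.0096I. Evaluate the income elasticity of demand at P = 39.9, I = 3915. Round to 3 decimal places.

At P = 39.9, I = 3915: Q = 419.876.
Holding P constant, ∂Q/∂I = 0.0096.
η_I = (∂Q/∂I)·(I/Q) = 0.0096 × (3915/419.876) = 0.090.

0.090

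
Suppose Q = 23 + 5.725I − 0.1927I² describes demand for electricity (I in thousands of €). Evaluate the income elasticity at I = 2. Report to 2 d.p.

0.29

At I = 2: Q = 33.6792.
dQ/dI = 5.725 − 0.3854I = 4.95420.
η = (dQ/dI)·(I/Q) = 4.95420 × (2/33.6792) = 0.29.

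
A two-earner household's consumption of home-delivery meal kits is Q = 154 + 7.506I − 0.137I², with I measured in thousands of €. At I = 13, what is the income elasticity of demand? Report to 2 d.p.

At I = 13: Q = 228.4250.
dQ/dI = 7.506 − 0.274I = 3.94400.
η = (dQ/dI)·(I/Q) = 3.94400 × (13/228.4250) = 0.22.

0.22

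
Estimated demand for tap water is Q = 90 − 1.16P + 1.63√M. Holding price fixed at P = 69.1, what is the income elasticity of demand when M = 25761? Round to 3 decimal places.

0.482

At P = 69.1, M = 25761: Q = 271.463.
Holding P constant, ∂Q/∂M = 1.63/(2√M) = 0.00507781.
η_M = (∂Q/∂M)·(M/Q) = 0.00507781 × (25761/271.463) = 0.482.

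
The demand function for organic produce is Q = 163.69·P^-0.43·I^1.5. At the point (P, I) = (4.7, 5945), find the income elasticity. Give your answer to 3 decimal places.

For a multiplicative demand Q = A·P^α·I^β, the income elasticity is β everywhere.
Here β = 1.5, so η = 1.500.

1.500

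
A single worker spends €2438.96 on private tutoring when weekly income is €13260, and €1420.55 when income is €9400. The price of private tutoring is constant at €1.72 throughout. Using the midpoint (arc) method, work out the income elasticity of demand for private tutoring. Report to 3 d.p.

1.549

With a constant price, Q₁ = 2438.96/1.72 = 1418.000 and Q₂ = 1420.55/1.72 = 825.901 (equivalently, work directly with expenditure since P cancels).
Midpoint %ΔQ = (1420.55 − 2438.96)/1929.76 = -0.52774; midpoint %ΔI = (9400 − 13260)/11330 = -0.34069.
η = -0.52774 / -0.34069 = 1.549.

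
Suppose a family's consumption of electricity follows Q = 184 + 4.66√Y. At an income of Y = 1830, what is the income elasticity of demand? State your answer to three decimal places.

At Y = 1830: Q = 383.348.
dQ/dY = 4.66/(2√Y) = 0.0544666 at this income.
η = (dQ/dY)·(Y/Q) = 0.0544666 × (1830/383.348) = 0.260.

0.260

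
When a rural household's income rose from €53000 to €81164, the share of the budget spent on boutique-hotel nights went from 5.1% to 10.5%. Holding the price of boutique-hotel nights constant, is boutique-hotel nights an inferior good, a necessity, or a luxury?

The budget share rises as income rises, so η > 1.

luxury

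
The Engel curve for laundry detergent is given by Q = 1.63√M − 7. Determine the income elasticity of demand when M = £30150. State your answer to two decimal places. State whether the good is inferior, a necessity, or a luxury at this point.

At M = 30150: Q = 276.029.
dQ/dM = 1.63/(2√M) = 0.00469369 at this income.
η = (dQ/dM)·(M/Q) = 0.00469369 × (30150/276.029) = 0.51.
Since 0 < η < 1, the good is a necessity.

0.51 (necessity)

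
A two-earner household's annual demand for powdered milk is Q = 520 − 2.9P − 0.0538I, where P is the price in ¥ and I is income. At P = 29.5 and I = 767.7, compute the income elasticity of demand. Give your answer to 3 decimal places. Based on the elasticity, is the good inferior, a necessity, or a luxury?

-0.105 (inferior good)

At P = 29.5, I = 767.7: Q = 393.148.
Holding P constant, ∂Q/∂I = −0.0538.
η_I = (∂Q/∂I)·(I/Q) = -0.0538 × (767.7/393.148) = -0.105.
Since η < 0, this is an inferior good.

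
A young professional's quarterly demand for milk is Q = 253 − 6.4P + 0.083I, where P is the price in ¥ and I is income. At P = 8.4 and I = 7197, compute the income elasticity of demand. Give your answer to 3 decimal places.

0.750

At P = 8.4, I = 7197: Q = 796.591.
Holding P constant, ∂Q/∂I = 0.083.
η_I = (∂Q/∂I)·(I/Q) = 0.083 × (7197/796.591) = 0.750.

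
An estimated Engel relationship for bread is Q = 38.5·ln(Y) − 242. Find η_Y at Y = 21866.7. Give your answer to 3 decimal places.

At Y = 21866.7: Q = 142.720.
dQ/dY = 38.5/Y = 0.00176067 at this income.
η = (dQ/dY)·(Y/Q) = 0.00176067 × (21866.7/142.720) = 0.270.

0.270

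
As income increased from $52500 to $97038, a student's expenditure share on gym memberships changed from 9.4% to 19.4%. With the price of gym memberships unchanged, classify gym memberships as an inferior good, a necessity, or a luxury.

luxury

The budget share rises as income rises, so η > 1.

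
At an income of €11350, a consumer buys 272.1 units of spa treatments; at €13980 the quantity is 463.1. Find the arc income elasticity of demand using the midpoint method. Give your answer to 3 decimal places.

2.502

ΔQ = 463.1 − 272.1 = 191; midpoint Q̄ = (272.1 + 463.1)/2 = 367.6.
ΔI = 13980 − 11350 = 2630; midpoint Ī = (11350 + 13980)/2 = 12665.
η = (ΔQ/Q̄) ÷ (ΔI/Ī) = (191/367.6) ÷ (2630/12665) = 2.502.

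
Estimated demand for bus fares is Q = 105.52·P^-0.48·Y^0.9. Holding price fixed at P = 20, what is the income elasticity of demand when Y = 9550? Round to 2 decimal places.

For a multiplicative demand Q = A·P^α·Y^β, the income elasticity is β everywhere.
Here β = 0.9, so η = 0.90.

0.90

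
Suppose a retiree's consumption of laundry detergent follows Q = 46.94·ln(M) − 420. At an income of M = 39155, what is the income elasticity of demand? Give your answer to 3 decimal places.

0.614

At M = 39155: Q = 76.404.
dQ/dM = 46.94/M = 0.00119883 at this income.
η = (dQ/dM)·(M/Q) = 0.00119883 × (39155/76.404) = 0.614.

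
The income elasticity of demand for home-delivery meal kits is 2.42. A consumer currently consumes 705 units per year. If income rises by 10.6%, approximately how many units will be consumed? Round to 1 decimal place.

885.8

%ΔQ ≈ η × %ΔI = 2.42 × 10.6% = 25.652%.
New Q ≈ 705 × (1 + 0.25652) = 885.8.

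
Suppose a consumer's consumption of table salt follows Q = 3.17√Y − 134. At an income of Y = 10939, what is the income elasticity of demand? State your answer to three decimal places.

0.839

At Y = 10939: Q = 197.549.
dQ/dY = 3.17/(2√Y) = 0.0151545 at this income.
η = (dQ/dY)·(Y/Q) = 0.0151545 × (10939/197.549) = 0.839.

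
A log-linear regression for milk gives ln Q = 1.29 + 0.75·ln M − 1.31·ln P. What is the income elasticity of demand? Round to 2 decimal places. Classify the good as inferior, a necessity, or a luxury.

0.75 (necessity)

In a log-linear demand, the coefficient on ln M is the income elasticity.
So η = 0.75.
0 < η < 1 ⇒ necessity.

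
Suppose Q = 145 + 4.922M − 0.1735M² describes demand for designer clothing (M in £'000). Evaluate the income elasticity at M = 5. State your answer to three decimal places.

0.096

At M = 5: Q = 165.2725.
dQ/dM = 4.922 − 0.347M = 3.18700.
η = (dQ/dM)·(M/Q) = 3.18700 × (5/165.2725) = 0.096.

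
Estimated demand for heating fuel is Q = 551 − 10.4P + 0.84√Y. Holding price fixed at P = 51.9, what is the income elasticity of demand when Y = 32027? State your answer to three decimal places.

0.465

At P = 51.9, Y = 32027: Q = 161.567.
Holding P constant, ∂Q/∂Y = 0.84/(2√Y) = 0.00234688.
η_Y = (∂Q/∂Y)·(Y/Q) = 0.00234688 × (32027/161.567) = 0.465.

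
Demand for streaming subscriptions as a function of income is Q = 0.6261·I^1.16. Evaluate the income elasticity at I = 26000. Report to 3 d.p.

1.160

For Q = A·I^β the income elasticity is constant and equal to β.
Here β = 1.16, so η = 1.160.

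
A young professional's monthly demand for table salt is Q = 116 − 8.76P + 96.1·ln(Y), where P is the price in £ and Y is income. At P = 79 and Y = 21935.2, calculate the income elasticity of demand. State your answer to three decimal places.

At P = 79, Y = 21935.2: Q = 384.561.
Holding P constant, ∂Q/∂Y = 96.1/Y = 0.00438109.
η_Y = (∂Q/∂Y)·(Y/Q) = 0.00438109 × (21935.2/384.561) = 0.250.

0.250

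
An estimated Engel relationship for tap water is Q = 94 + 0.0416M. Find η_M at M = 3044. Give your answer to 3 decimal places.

0.574

At M = 3044: Q = 220.630.
dQ/dM = 0.0416.
η = (dQ/dM)·(M/Q) = 0.0416 × (3044/220.630) = 0.574.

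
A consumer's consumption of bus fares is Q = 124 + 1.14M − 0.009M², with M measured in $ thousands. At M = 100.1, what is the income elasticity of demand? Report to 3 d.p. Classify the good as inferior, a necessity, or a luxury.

At M = 100.1: Q = 147.9339.
dQ/dM = 1.14 − 0.018M = -0.66180.
η = (dQ/dM)·(M/Q) = -0.66180 × (100.1/147.9339) = -0.448.
η < 0 ⇒ inferior good.

-0.448 (inferior good)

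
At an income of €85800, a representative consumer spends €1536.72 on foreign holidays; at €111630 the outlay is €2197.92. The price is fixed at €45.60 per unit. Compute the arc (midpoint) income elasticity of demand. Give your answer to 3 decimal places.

1.353

With a constant price, Q₁ = 1536.72/45.60 = 33.700 and Q₂ = 2197.92/45.60 = 48.200 (equivalently, work directly with expenditure since P cancels).
Midpoint %ΔQ = (2197.92 − 1536.72)/1867.32 = 0.35409; midpoint %ΔI = (111630 − 85800)/98715 = 0.26166.
η = 0.35409 / 0.26166 = 1.353.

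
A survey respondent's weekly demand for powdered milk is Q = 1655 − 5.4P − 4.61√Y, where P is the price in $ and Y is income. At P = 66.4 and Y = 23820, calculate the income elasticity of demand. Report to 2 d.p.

At P = 66.4, Y = 23820: Q = 584.945.
Holding P constant, ∂Q/∂Y = -4.61/(2√Y) = -0.0149348.
η_Y = (∂Q/∂Y)·(Y/Q) = -0.0149348 × (23820/584.945) = -0.61.

-0.61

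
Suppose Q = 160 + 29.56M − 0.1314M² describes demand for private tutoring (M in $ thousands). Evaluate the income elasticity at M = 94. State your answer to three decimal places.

At M = 94: Q = 1777.5896.
dQ/dM = 29.56 − 0.2628M = 4.85680.
η = (dQ/dM)·(M/Q) = 4.85680 × (94/1777.5896) = 0.257.

0.257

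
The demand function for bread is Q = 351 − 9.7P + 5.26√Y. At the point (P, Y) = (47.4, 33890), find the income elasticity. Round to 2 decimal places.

At P = 47.4, Y = 33890: Q = 859.546.
Holding P constant, ∂Q/∂Y = 5.26/(2√Y) = 0.0142863.
η_Y = (∂Q/∂Y)·(Y/Q) = 0.0142863 × (33890/859.546) = 0.56.

0.56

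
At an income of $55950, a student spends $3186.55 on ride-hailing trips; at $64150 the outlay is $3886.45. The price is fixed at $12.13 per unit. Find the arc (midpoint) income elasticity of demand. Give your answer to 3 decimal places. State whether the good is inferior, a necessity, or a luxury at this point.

1.449 (luxury)

With a constant price, Q₁ = 3186.55/12.13 = 262.700 and Q₂ = 3886.45/12.13 = 320.400 (equivalently, work directly with expenditure since P cancels).
Midpoint %ΔQ = (3886.45 − 3186.55)/3536.50 = 0.19791; midpoint %ΔI = (64150 − 55950)/60050 = 0.13655.
η = 0.19791 / 0.13655 = 1.449.
η > 1 ⇒ luxury.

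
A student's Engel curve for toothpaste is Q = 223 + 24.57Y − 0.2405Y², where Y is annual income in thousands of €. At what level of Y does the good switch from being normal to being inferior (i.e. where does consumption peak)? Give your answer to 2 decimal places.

dQ/dY = 24.57 − 0.481Y.
The good is inferior where dQ/dY < 0. Setting dQ/dY = 0 gives Y = 24.57 / 0.481 = 51.08.

51.08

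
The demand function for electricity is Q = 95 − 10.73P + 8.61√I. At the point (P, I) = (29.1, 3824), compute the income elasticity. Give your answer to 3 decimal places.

At P = 29.1, I = 3824: Q = 315.186.
Holding P constant, ∂Q/∂I = 8.61/(2√I) = 0.0696168.
η_I = (∂Q/∂I)·(I/Q) = 0.0696168 × (3824/315.186) = 0.845.

0.845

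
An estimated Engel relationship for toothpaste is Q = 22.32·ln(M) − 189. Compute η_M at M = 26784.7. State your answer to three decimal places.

At M = 26784.7: Q = 38.565.
dQ/dM = 22.32/M = 0.000833312 at this income.
η = (dQ/dM)·(M/Q) = 0.000833312 × (26784.7/38.565) = 0.579.

0.579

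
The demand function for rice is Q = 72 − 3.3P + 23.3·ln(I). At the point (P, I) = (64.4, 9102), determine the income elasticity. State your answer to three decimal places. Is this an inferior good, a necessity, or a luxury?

At P = 64.4, I = 9102: Q = 71.889.
Holding P constant, ∂Q/∂I = 23.3/I = 0.00255988.
η_I = (∂Q/∂I)·(I/Q) = 0.00255988 × (9102/71.889) = 0.324.
Since 0 < η < 1, this is a necessity.

0.324 (necessity)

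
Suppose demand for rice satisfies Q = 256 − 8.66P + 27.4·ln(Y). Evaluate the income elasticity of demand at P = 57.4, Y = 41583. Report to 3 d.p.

0.544

At P = 57.4, Y = 41583: Q = 50.327.
Holding P constant, ∂Q/∂Y = 27.4/Y = 0.000658923.
η_Y = (∂Q/∂Y)·(Y/Q) = 0.000658923 × (41583/50.327) = 0.544.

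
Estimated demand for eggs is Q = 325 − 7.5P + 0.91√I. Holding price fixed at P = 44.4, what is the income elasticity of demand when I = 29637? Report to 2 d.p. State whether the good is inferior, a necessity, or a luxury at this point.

0.53 (necessity)

At P = 44.4, I = 29637: Q = 148.660.
Holding P constant, ∂Q/∂I = 0.91/(2√I) = 0.00264298.
η_I = (∂Q/∂I)·(I/Q) = 0.00264298 × (29637/148.660) = 0.53.
Since 0 < η < 1, this is a necessity.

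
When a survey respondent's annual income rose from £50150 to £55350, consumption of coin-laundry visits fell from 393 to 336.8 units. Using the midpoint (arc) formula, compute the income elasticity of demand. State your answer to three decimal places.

-1.562

ΔQ = 336.8 − 393 = -56.2; midpoint Q̄ = (393 + 336.8)/2 = 364.9.
ΔI = 55350 − 50150 = 5200; midpoint Ī = (50150 + 55350)/2 = 52750.
η = (ΔQ/Q̄) ÷ (ΔI/Ī) = (-56.2/364.9) ÷ (5200/52750) = -1.562.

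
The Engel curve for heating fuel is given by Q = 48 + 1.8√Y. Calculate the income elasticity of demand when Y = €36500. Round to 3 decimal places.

At Y = 36500: Q = 391.890.
dQ/dY = 1.8/(2√Y) = 0.00471082 at this income.
η = (dQ/dY)·(Y/Q) = 0.00471082 × (36500/391.890) = 0.439.

0.439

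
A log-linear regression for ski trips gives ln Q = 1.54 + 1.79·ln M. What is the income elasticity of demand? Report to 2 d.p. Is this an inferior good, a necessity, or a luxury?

1.79 (luxury)

In a log-linear demand, the coefficient on ln M is the income elasticity.
So η = 1.79.
η > 1 ⇒ luxury.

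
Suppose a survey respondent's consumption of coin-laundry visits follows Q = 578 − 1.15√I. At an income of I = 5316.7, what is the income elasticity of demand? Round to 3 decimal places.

-0.085

At I = 5316.7: Q = 494.147.
dQ/dI = -1.15/(2√I) = -0.00788582 at this income.
η = (dQ/dI)·(I/Q) = -0.00788582 × (5316.7/494.147) = -0.085.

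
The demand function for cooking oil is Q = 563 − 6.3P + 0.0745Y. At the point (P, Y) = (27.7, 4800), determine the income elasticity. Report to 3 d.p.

At P = 27.7, Y = 4800: Q = 746.090.
Holding P constant, ∂Q/∂Y = 0.0745.
η_Y = (∂Q/∂Y)·(Y/Q) = 0.0745 × (4800/746.090) = 0.479.

0.479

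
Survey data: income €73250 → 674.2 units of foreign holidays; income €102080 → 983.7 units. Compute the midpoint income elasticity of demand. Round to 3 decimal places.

1.135

ΔQ = 983.7 − 674.2 = 309.5; midpoint Q̄ = (674.2 + 983.7)/2 = 828.95.
ΔI = 102080 − 73250 = 28830; midpoint Ī = (73250 + 102080)/2 = 87665.
η = (ΔQ/Q̄) ÷ (ΔI/Ī) = (309.5/828.95) ÷ (28830/87665) = 1.135.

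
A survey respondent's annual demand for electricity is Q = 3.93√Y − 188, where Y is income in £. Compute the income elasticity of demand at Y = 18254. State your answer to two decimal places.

0.77

At Y = 18254: Q = 342.972.
dQ/dY = 3.93/(2√Y) = 0.014544 at this income.
η = (dQ/dY)·(Y/Q) = 0.014544 × (18254/342.972) = 0.77.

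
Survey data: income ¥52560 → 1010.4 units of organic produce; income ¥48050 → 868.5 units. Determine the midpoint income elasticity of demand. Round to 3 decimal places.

1.685

ΔQ = 868.5 − 1010.4 = -141.9; midpoint Q̄ = (1010.4 + 868.5)/2 = 939.45.
ΔI = 48050 − 52560 = -4510; midpoint Ī = (52560 + 48050)/2 = 50305.
η = (ΔQ/Q̄) ÷ (ΔI/Ī) = (-141.9/939.45) ÷ (-4510/50305) = 1.685.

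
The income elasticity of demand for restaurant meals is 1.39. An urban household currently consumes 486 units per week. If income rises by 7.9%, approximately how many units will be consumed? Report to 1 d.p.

539.4

%ΔQ ≈ η × %ΔI = 1.39 × 7.9% = 10.981%.
New Q ≈ 486 × (1 + 0.10981) = 539.4.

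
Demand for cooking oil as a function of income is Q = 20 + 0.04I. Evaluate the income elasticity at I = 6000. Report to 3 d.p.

At I = 6000: Q = 260.000.
dQ/dI = 0.04.
η = (dQ/dI)·(I/Q) = 0.04 × (6000/260.000) = 0.923.

0.923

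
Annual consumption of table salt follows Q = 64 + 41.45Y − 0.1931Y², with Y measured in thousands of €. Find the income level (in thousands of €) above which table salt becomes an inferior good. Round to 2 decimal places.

107.33

dQ/dY = 41.45 − 0.3862Y.
The good is inferior where dQ/dY < 0. Setting dQ/dY = 0 gives Y = 41.45 / 0.3862 = 107.33.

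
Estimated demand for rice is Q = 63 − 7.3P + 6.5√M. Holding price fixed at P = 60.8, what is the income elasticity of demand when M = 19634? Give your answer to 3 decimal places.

0.859

At P = 60.8, M = 19634: Q = 529.949.
Holding P constant, ∂Q/∂M = 6.5/(2√M) = 0.0231942.
η_M = (∂Q/∂M)·(M/Q) = 0.0231942 × (19634/529.949) = 0.859.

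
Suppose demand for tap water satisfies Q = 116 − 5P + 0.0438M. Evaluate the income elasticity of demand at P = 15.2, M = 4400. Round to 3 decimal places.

0.828

At P = 15.2, M = 4400: Q = 232.720.
Holding P constant, ∂Q/∂M = 0.0438.
η_M = (∂Q/∂M)·(M/Q) = 0.0438 × (4400/232.720) = 0.828.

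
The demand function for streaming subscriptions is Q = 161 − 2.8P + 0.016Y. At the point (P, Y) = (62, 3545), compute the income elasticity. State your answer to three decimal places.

1.286

At P = 62, Y = 3545: Q = 44.120.
Holding P constant, ∂Q/∂Y = 0.016.
η_Y = (∂Q/∂Y)·(Y/Q) = 0.016 × (3545/44.120) = 1.286.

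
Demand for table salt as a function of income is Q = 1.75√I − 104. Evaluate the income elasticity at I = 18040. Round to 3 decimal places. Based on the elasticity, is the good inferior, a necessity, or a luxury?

0.897 (necessity)

At I = 18040: Q = 131.048.
dQ/dI = 1.75/(2√I) = 0.00651463 at this income.
η = (dQ/dI)·(I/Q) = 0.00651463 × (18040/131.048) = 0.897.
Since 0 < η < 1, the good is a necessity.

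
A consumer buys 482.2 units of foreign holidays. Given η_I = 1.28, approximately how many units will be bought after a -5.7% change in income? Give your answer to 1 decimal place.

447.0

%ΔQ ≈ η × %ΔI = 1.28 × (-5.7%) = -7.296%.
New Q ≈ 482.2 × (1 − 0.07296) = 447.0.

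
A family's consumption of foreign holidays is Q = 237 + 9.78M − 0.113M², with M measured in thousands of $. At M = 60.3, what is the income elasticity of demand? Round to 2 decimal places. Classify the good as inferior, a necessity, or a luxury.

At M = 60.3: Q = 415.8558.
dQ/dM = 9.78 − 0.226M = -3.84780.
η = (dQ/dM)·(M/Q) = -3.84780 × (60.3/415.8558) = -0.56.
η < 0 ⇒ inferior good.

-0.56 (inferior good)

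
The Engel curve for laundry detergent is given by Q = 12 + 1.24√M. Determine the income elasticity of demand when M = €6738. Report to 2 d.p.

At M = 6738: Q = 113.786.
dQ/dM = 1.24/(2√M) = 0.00755312 at this income.
η = (dQ/dM)·(M/Q) = 0.00755312 × (6738/113.786) = 0.45.

0.45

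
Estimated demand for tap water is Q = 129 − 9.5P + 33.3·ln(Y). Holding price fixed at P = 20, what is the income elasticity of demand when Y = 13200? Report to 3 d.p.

At P = 20, Y = 13200: Q = 254.949.
Holding P constant, ∂Q/∂Y = 33.3/Y = 0.00252273.
η_Y = (∂Q/∂Y)·(Y/Q) = 0.00252273 × (13200/254.949) = 0.131.

0.131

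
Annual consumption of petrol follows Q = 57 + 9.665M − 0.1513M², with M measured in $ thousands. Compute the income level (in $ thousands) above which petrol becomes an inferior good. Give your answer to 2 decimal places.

dQ/dM = 9.665 − 0.3026M.
The good is inferior where dQ/dM < 0. Setting dQ/dM = 0 gives M = 9.665 / 0.3026 = 31.94.

31.94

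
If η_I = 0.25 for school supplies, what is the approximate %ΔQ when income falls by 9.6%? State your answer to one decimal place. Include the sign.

%ΔQ ≈ η × %ΔI = 0.25 × (-9.6%) = -2.4%.

-2.4%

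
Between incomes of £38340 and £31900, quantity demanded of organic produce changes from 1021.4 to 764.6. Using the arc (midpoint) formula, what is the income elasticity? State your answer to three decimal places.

1.568

ΔQ = 764.6 − 1021.4 = -256.8; midpoint Q̄ = (1021.4 + 764.6)/2 = 893.
ΔI = 31900 − 38340 = -6440; midpoint Ī = (38340 + 31900)/2 = 35120.
η = (ΔQ/Q̄) ÷ (ΔI/Ī) = (-256.8/893) ÷ (-6440/35120) = 1.568.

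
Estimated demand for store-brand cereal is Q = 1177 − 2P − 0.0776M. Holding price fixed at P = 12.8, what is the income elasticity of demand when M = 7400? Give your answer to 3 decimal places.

At P = 12.8, M = 7400: Q = 577.160.
Holding P constant, ∂Q/∂M = −0.0776.
η_M = (∂Q/∂M)·(M/Q) = -0.0776 × (7400/577.160) = -0.995.

-0.995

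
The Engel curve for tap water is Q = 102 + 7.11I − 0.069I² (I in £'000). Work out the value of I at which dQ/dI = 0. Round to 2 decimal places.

51.52

dQ/dI = 7.11 − 0.138I.
The good is inferior where dQ/dI < 0. Setting dQ/dI = 0 gives I = 7.11 / 0.138 = 51.52.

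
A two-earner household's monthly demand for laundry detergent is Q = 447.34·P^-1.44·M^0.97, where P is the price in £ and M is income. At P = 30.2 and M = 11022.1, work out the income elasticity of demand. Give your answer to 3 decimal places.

0.970

For a multiplicative demand Q = A·P^α·M^β, the income elasticity is β everywhere.
Here β = 0.97, so η = 0.970.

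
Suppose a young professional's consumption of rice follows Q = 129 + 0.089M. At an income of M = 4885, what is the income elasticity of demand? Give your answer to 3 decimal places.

At M = 4885: Q = 563.765.
dQ/dM = 0.089.
η = (dQ/dM)·(M/Q) = 0.089 × (4885/563.765) = 0.771.

0.771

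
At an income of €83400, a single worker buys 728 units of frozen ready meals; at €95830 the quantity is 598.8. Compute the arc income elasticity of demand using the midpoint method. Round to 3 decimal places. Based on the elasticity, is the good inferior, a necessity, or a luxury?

ΔQ = 598.8 − 728 = -129.2; midpoint Q̄ = (728 + 598.8)/2 = 663.4.
ΔI = 95830 − 83400 = 12430; midpoint Ī = (83400 + 95830)/2 = 89615.
η = (ΔQ/Q̄) ÷ (ΔI/Ī) = (-129.2/663.4) ÷ (12430/89615) = -1.404.
η < 0 ⇒ inferior good.

-1.404 (inferior good)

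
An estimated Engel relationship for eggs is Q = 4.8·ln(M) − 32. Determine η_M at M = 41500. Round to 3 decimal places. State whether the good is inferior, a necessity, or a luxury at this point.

0.252 (necessity)

At M = 41500: Q = 19.041.
dQ/dM = 4.8/M = 0.000115663 at this income.
η = (dQ/dM)·(M/Q) = 0.000115663 × (41500/19.041) = 0.252.
Since 0 < η < 1, the good is a necessity.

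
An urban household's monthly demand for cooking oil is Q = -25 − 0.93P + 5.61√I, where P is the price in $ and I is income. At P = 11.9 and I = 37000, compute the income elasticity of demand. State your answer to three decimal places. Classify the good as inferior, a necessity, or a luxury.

At P = 11.9, I = 37000: Q = 1043.038.
Holding P constant, ∂Q/∂I = 5.61/(2√I) = 0.0145825.
η_I = (∂Q/∂I)·(I/Q) = 0.0145825 × (37000/1043.038) = 0.517.
Since 0 < η < 1, this is a necessity.

0.517 (necessity)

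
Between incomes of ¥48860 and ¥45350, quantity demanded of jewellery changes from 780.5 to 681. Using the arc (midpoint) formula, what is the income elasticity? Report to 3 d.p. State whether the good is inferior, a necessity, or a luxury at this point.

1.827 (luxury)

ΔQ = 681 − 780.5 = -99.5; midpoint Q̄ = (780.5 + 681)/2 = 730.75.
ΔI = 45350 − 48860 = -3510; midpoint Ī = (48860 + 45350)/2 = 47105.
η = (ΔQ/Q̄) ÷ (ΔI/Ī) = (-99.5/730.75) ÷ (-3510/47105) = 1.827.
η > 1 ⇒ luxury.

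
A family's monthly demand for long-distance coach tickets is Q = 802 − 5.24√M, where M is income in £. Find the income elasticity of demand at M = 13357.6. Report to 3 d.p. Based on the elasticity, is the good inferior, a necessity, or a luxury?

At M = 13357.6: Q = 196.387.
dQ/dM = -5.24/(2√M) = -0.0226692 at this income.
η = (dQ/dM)·(M/Q) = -0.0226692 × (13357.6/196.387) = -1.542.
Since η < 0, the good is an inferior good.

-1.542 (inferior good)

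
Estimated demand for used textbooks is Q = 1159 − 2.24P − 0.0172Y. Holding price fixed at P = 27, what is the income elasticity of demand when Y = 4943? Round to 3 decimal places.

At P = 27, Y = 4943: Q = 1013.500.
Holding P constant, ∂Q/∂Y = −0.0172.
η_Y = (∂Q/∂Y)·(Y/Q) = -0.0172 × (4943/1013.500) = -0.084.

-0.084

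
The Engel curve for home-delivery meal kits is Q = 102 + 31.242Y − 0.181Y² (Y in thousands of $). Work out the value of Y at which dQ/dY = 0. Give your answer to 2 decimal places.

86.30

dQ/dY = 31.242 − 0.362Y.
The good is inferior where dQ/dY < 0. Setting dQ/dY = 0 gives Y = 31.242 / 0.362 = 86.30.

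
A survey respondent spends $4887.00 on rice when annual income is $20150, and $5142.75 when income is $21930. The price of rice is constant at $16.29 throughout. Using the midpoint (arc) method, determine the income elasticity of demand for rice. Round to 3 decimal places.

0.603

With a constant price, Q₁ = 4887.00/16.29 = 300.000 and Q₂ = 5142.75/16.29 = 315.700 (equivalently, work directly with expenditure since P cancels).
Midpoint %ΔQ = (5142.75 − 4887.00)/5014.88 = 0.05100; midpoint %ΔI = (21930 − 20150)/21040 = 0.08460.
η = 0.05100 / 0.08460 = 0.603.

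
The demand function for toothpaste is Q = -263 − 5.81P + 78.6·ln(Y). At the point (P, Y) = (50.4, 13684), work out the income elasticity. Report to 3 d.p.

0.408

At P = 50.4, Y = 13684: Q = 192.761.
Holding P constant, ∂Q/∂Y = 78.6/Y = 0.00574393.
η_Y = (∂Q/∂Y)·(Y/Q) = 0.00574393 × (13684/192.761) = 0.408.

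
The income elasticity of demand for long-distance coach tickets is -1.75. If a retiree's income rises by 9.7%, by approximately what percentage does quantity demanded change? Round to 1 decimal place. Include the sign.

-17.0%

%ΔQ ≈ η × %ΔI = -1.75 × 9.7% = -17.0%.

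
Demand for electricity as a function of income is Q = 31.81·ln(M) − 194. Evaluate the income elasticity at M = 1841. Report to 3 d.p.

At M = 1841: Q = 45.150.
dQ/dM = 31.81/M = 0.0172787 at this income.
η = (dQ/dM)·(M/Q) = 0.0172787 × (1841/45.150) = 0.705.

0.705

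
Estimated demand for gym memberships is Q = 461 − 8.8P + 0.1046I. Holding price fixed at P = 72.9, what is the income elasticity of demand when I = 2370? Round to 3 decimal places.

At P = 72.9, I = 2370: Q = 67.382.
Holding P constant, ∂Q/∂I = 0.1046.
η_I = (∂Q/∂I)·(I/Q) = 0.1046 × (2370/67.382) = 3.679.

3.679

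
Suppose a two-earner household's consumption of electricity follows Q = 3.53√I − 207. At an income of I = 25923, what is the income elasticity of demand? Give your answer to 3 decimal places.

At I = 25923: Q = 361.352.
dQ/dI = 3.53/(2√I) = 0.0109623 at this income.
η = (dQ/dI)·(I/Q) = 0.0109623 × (25923/361.352) = 0.786.

0.786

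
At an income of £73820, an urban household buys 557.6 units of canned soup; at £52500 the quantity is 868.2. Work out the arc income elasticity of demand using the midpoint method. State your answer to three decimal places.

-1.291

ΔQ = 868.2 − 557.6 = 310.6; midpoint Q̄ = (557.6 + 868.2)/2 = 712.9.
ΔI = 52500 − 73820 = -21320; midpoint Ī = (73820 + 52500)/2 = 63160.
η = (ΔQ/Q̄) ÷ (ΔI/Ī) = (310.6/712.9) ÷ (-21320/63160) = -1.291.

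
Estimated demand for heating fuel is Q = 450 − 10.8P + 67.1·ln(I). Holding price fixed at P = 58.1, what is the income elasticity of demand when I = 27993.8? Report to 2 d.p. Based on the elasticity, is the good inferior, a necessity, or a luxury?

At P = 58.1, I = 27993.8: Q = 509.606.
Holding P constant, ∂Q/∂I = 67.1/I = 0.00239696.
η_I = (∂Q/∂I)·(I/Q) = 0.00239696 × (27993.8/509.606) = 0.13.
Since 0 < η < 1, this is a necessity.

0.13 (necessity)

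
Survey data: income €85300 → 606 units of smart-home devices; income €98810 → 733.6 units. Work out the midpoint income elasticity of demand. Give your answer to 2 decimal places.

ΔQ = 733.6 − 606 = 127.6; midpoint Q̄ = (606 + 733.6)/2 = 669.8.
ΔI = 98810 − 85300 = 13510; midpoint Ī = (85300 + 98810)/2 = 92055.
η = (ΔQ/Q̄) ÷ (ΔI/Ī) = (127.6/669.8) ÷ (13510/92055) = 1.30.

1.30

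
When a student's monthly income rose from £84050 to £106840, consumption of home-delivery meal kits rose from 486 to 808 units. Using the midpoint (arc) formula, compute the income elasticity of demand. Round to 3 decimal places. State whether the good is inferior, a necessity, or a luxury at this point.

2.084 (luxury)

ΔQ = 808 − 486 = 322; midpoint Q̄ = (486 + 808)/2 = 647.
ΔI = 106840 − 84050 = 22790; midpoint Ī = (84050 + 106840)/2 = 95445.
η = (ΔQ/Q̄) ÷ (ΔI/Ī) = (322/647) ÷ (22790/95445) = 2.084.
η > 1 ⇒ luxury.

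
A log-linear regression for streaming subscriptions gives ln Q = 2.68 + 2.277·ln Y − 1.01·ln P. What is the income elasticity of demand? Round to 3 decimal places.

2.277

In a log-linear demand, the coefficient on ln Y is the income elasticity.
So η = 2.277.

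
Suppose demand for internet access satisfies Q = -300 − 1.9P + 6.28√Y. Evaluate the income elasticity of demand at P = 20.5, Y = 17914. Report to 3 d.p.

At P = 20.5, Y = 17914: Q = 501.585.
Holding P constant, ∂Q/∂Y = 6.28/(2√Y) = 0.0234603.
η_Y = (∂Q/∂Y)·(Y/Q) = 0.0234603 × (17914/501.585) = 0.838.

0.838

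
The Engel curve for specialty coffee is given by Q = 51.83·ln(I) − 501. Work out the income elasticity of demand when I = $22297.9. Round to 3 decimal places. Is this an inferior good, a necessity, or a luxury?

2.890 (luxury)

At I = 22297.9: Q = 17.935.
dQ/dI = 51.83/I = 0.00232443 at this income.
η = (dQ/dI)·(I/Q) = 0.00232443 × (22297.9/17.935) = 2.890.
Since η > 1, the good is a luxury.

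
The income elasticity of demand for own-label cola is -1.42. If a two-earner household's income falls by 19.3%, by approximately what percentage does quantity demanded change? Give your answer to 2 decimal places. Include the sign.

%ΔQ ≈ η × %ΔI = -1.42 × (-19.3%) = 27.41%.

27.41%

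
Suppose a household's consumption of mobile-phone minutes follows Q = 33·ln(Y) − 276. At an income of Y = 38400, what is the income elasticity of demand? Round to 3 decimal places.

At Y = 38400: Q = 72.342.
dQ/dY = 33/Y = 0.000859375 at this income.
η = (dQ/dY)·(Y/Q) = 0.000859375 × (38400/72.342) = 0.456.

0.456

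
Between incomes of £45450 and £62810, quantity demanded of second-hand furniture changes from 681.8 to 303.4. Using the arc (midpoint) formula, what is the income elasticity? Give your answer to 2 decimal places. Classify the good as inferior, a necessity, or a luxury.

-2.40 (inferior good)

ΔQ = 303.4 − 681.8 = -378.4; midpoint Q̄ = (681.8 + 303.4)/2 = 492.6.
ΔI = 62810 − 45450 = 17360; midpoint Ī = (45450 + 62810)/2 = 54130.
η = (ΔQ/Q̄) ÷ (ΔI/Ī) = (-378.4/492.6) ÷ (17360/54130) = -2.40.
η < 0 ⇒ inferior good.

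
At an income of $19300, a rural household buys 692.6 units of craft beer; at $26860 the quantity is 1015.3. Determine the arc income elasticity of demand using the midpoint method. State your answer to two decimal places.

ΔQ = 1015.3 − 692.6 = 322.7; midpoint Q̄ = (692.6 + 1015.3)/2 = 853.95.
ΔI = 26860 − 19300 = 7560; midpoint Ī = (19300 + 26860)/2 = 23080.
η = (ΔQ/Q̄) ÷ (ΔI/Ī) = (322.7/853.95) ÷ (7560/23080) = 1.15.

1.15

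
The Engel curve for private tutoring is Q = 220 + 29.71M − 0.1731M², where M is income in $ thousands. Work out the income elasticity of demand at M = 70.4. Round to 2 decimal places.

0.26

At M = 70.4: Q = 1453.6727.
dQ/dM = 29.71 − 0.3462M = 5.33752.
η = (dQ/dM)·(M/Q) = 5.33752 × (70.4/1453.6727) = 0.26.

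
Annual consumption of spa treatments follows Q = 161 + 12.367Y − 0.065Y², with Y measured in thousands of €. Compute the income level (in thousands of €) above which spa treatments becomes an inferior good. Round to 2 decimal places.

dQ/dY = 12.367 − 0.13Y.
The good is inferior where dQ/dY < 0. Setting dQ/dY = 0 gives Y = 12.367 / 0.13 = 95.13.

95.13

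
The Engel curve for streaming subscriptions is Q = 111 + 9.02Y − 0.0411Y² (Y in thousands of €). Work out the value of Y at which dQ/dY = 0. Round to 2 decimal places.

dQ/dY = 9.02 − 0.0822Y.
The good is inferior where dQ/dY < 0. Setting dQ/dY = 0 gives Y = 9.02 / 0.0822 = 109.73.

109.73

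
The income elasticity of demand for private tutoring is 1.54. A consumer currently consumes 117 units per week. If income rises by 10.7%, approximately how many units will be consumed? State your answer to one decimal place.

136.3

%ΔQ ≈ η × %ΔI = 1.54 × 10.7% = 16.478%.
New Q ≈ 117 × (1 + 0.16478) = 136.3.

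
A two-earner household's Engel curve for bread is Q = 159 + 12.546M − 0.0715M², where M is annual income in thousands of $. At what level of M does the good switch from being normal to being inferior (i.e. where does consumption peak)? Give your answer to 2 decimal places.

dQ/dM = 12.546 − 0.143M.
The good is inferior where dQ/dM < 0. Setting dQ/dM = 0 gives M = 12.546 / 0.143 = 87.73.

87.73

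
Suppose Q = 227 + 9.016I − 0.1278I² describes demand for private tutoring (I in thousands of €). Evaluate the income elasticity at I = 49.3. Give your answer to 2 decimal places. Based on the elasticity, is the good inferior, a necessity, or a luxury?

-0.49 (inferior good)

At I = 49.3: Q = 360.8722.
dQ/dI = 9.016 − 0.2556I = -3.58508.
η = (dQ/dI)·(I/Q) = -3.58508 × (49.3/360.8722) = -0.49.
η < 0 ⇒ inferior good.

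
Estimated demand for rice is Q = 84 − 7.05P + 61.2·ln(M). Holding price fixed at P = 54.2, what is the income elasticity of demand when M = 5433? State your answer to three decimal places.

At P = 54.2, M = 5433: Q = 228.225.
Holding P constant, ∂Q/∂M = 61.2/M = 0.0112645.
η_M = (∂Q/∂M)·(M/Q) = 0.0112645 × (5433/228.225) = 0.268.

0.268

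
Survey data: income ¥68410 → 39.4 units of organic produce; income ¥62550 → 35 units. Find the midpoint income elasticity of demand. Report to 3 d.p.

1.322

ΔQ = 35 − 39.4 = -4.4; midpoint Q̄ = (39.4 + 35)/2 = 37.2.
ΔI = 62550 − 68410 = -5860; midpoint Ī = (68410 + 62550)/2 = 65480.
η = (ΔQ/Q̄) ÷ (ΔI/Ī) = (-4.4/37.2) ÷ (-5860/65480) = 1.322.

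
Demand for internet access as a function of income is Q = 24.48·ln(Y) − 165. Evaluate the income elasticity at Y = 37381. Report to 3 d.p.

0.264

At Y = 37381: Q = 92.748.
dQ/dY = 24.48/Y = 0.000654878 at this income.
η = (dQ/dY)·(Y/Q) = 0.000654878 × (37381/92.748) = 0.264.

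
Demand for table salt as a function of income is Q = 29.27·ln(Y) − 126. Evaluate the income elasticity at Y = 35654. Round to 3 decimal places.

0.162

At Y = 35654: Q = 180.797.
dQ/dY = 29.27/Y = 0.000820946 at this income.
η = (dQ/dY)·(Y/Q) = 0.000820946 × (35654/180.797) = 0.162.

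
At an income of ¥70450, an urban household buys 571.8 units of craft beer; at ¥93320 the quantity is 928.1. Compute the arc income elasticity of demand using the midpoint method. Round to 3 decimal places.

ΔQ = 928.1 − 571.8 = 356.3; midpoint Q̄ = (571.8 + 928.1)/2 = 749.95.
ΔI = 93320 − 70450 = 22870; midpoint Ī = (70450 + 93320)/2 = 81885.
η = (ΔQ/Q̄) ÷ (ΔI/Ī) = (356.3/749.95) ÷ (22870/81885) = 1.701.

1.701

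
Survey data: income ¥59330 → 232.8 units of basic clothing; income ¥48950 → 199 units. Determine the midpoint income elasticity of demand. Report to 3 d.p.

0.817

ΔQ = 199 − 232.8 = -33.8; midpoint Q̄ = (232.8 + 199)/2 = 215.9.
ΔI = 48950 − 59330 = -10380; midpoint Ī = (59330 + 48950)/2 = 54140.
η = (ΔQ/Q̄) ÷ (ΔI/Ī) = (-33.8/215.9) ÷ (-10380/54140) = 0.817.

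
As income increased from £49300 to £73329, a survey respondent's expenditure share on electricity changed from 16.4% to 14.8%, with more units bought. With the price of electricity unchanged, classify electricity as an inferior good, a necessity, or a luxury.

Quantity rises but the budget share falls as income rises, so 0 < η < 1.

necessity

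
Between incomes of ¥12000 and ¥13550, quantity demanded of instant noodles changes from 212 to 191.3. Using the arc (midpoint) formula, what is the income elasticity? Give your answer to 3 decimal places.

-0.846

ΔQ = 191.3 − 212 = -20.7; midpoint Q̄ = (212 + 191.3)/2 = 201.65.
ΔI = 13550 − 12000 = 1550; midpoint Ī = (12000 + 13550)/2 = 12775.
η = (ΔQ/Q̄) ÷ (ΔI/Ī) = (-20.7/201.65) ÷ (1550/12775) = -0.846.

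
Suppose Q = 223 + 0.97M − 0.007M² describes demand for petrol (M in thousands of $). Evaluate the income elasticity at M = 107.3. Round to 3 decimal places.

-0.232

At M = 107.3: Q = 246.4880.
dQ/dM = 0.97 − 0.014M = -0.53220.
η = (dQ/dM)·(M/Q) = -0.53220 × (107.3/246.4880) = -0.232.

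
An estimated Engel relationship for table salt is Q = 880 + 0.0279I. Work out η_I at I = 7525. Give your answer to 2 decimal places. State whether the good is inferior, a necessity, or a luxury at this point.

0.19 (necessity)

At I = 7525: Q = 1089.948.
dQ/dI = 0.0279.
η = (dQ/dI)·(I/Q) = 0.0279 × (7525/1089.948) = 0.19.
Since 0 < η < 1, the good is a necessity.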